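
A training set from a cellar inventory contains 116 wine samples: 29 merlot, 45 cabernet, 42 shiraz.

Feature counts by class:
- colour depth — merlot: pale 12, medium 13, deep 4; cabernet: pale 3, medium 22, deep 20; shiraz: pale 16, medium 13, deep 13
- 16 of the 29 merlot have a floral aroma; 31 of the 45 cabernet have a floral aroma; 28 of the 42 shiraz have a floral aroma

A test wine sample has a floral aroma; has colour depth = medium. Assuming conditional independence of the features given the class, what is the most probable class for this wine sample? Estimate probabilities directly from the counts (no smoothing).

cabernet

merlot: (29/116) × (13/29) × (16/29) ≈ 0.0618312
cabernet: (45/116) × (22/45) × (31/45) ≈ 0.130651
shiraz: (42/116) × (13/42) × (28/42) ≈ 0.0747126
Highest score → cabernet.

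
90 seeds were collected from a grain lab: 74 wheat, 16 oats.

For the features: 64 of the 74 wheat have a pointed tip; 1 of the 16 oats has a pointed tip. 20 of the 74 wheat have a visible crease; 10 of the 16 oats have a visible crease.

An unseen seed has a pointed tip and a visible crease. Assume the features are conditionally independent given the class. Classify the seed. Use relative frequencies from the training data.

wheat: (74/90) × (64/74) × (20/74) ≈ 0.192192
oats: (16/90) × (1/16) × (10/16) ≈ 0.00694444
Highest score → wheat.

wheat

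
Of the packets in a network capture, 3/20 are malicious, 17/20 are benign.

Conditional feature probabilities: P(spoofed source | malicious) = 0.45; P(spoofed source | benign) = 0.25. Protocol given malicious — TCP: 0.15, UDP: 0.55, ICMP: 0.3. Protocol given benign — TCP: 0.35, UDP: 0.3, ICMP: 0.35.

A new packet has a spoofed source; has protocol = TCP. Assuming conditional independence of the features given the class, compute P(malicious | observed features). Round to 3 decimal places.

malicious: 0.15 × 0.45 × 0.15 = 0.010125
benign: 0.85 × 0.25 × 0.35 = 0.074375
P(malicious | x) = 0.010125 / 0.0845 ≈ 0.120

0.120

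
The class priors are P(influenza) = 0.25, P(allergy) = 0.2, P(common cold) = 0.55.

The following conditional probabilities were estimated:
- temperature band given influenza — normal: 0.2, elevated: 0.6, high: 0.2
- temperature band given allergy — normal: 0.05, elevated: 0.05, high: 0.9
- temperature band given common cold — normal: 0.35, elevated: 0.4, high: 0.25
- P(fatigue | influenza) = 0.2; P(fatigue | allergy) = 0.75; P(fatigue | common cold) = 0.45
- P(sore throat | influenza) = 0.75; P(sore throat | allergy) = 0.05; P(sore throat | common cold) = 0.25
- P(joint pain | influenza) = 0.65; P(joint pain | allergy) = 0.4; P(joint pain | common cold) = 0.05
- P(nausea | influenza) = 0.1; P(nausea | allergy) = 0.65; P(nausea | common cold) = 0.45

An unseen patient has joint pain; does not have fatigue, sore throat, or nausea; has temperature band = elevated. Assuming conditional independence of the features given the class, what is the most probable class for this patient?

influenza

influenza: 0.25 × 0.6 × (1−0.2) × (1−0.75) × 0.65 × (1−0.1) = 0.01755
allergy: 0.2 × 0.05 × (1−0.75) × (1−0.05) × 0.4 × (1−0.65) = 0.0003325
common cold: 0.55 × 0.4 × (1−0.45) × (1−0.25) × 0.05 × (1−0.45) = 0.002495625
Highest score → influenza.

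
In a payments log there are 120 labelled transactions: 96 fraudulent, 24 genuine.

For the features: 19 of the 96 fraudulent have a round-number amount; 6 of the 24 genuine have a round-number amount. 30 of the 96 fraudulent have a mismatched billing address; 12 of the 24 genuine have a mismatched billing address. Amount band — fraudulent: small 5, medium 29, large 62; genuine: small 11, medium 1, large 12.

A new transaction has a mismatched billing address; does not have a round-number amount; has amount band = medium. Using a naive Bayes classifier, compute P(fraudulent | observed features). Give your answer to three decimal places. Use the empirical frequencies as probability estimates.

0.951

fraudulent: (96/120) × (77/96) × (30/96) × (29/96) ≈ 0.060574
genuine: (24/120) × (18/24) × (12/24) × (1/24) = 0.003125
P(fraudulent | x) = 0.060574 / 0.063699 ≈ 0.951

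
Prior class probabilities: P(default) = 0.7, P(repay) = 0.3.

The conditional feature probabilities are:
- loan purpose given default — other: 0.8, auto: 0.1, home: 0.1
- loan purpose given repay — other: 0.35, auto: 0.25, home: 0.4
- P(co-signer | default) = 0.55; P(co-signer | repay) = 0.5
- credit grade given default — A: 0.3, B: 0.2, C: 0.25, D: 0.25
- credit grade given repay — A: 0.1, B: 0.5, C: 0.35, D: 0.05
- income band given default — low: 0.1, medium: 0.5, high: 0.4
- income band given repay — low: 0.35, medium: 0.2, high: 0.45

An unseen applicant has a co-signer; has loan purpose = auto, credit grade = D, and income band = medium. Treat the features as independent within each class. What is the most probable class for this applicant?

default: 0.7 × 0.1 × 0.55 × 0.25 × 0.5 = 0.0048125
repay: 0.3 × 0.25 × 0.5 × 0.05 × 0.2 = 0.000375
Highest score → default.

default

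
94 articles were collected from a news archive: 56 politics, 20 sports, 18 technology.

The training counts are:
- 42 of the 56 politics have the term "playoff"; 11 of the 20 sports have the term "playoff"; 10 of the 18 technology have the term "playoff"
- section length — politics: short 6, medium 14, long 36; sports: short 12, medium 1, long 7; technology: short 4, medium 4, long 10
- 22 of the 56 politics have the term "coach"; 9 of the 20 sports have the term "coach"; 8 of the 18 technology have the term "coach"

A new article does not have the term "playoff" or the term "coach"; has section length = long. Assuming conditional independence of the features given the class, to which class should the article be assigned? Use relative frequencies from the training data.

politics: (56/94) × (14/56) × (36/56) × (34/56) ≈ 0.0581307
sports: (20/94) × (9/20) × (7/20) × (11/20) ≈ 0.0184309
technology: (18/94) × (8/18) × (10/18) × (10/18) ≈ 0.0262674
Highest score → politics.

politics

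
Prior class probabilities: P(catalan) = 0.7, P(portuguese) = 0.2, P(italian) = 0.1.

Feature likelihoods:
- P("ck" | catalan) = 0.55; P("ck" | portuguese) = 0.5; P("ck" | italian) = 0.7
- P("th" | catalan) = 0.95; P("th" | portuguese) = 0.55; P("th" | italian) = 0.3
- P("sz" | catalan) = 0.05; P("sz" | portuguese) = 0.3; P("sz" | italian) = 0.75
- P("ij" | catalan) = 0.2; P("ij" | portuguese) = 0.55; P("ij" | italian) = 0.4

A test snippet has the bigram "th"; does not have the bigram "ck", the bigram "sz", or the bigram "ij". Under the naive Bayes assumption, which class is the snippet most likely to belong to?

catalan: 0.7 × (1−0.55) × 0.95 × (1−0.05) × (1−0.2) = 0.22743
portuguese: 0.2 × (1−0.5) × 0.55 × (1−0.3) × (1−0.55) = 0.017325
italian: 0.1 × (1−0.7) × 0.3 × (1−0.75) × (1−0.4) = 0.00135
Highest score → catalan.

catalan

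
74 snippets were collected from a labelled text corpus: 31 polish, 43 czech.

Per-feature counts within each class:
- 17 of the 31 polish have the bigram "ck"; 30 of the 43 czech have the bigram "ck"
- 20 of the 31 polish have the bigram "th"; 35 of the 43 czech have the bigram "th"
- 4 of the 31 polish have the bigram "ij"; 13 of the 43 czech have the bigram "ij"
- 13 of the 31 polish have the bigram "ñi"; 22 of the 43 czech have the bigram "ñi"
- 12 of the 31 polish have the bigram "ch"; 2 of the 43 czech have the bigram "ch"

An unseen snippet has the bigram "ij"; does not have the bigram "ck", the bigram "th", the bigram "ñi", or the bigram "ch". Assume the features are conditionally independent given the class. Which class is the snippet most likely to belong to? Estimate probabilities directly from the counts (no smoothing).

czech

polish: (31/74) × (14/31) × (11/31) × (4/31) × (18/31) × (19/31) ≈ 0.00308268
czech: (43/74) × (13/43) × (8/43) × (13/43) × (21/43) × (41/43) ≈ 0.00460123
Highest score → czech.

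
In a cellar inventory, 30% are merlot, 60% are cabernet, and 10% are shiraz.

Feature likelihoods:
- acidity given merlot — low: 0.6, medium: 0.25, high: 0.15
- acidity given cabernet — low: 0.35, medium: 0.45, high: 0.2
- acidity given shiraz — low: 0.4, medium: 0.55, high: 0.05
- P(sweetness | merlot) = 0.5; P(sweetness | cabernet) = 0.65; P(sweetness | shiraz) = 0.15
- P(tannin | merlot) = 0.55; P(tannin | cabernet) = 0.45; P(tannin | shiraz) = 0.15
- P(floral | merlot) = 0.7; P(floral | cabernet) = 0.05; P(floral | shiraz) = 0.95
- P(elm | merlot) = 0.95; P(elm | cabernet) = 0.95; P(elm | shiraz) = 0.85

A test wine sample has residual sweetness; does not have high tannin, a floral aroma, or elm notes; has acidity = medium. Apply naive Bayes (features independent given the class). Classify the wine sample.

cabernet

merlot: 0.3 × 0.25 × 0.5 × (1−0.55) × (1−0.7) × (1−0.95) = 0.000253125
cabernet: 0.6 × 0.45 × 0.65 × (1−0.45) × (1−0.05) × (1−0.95) = 0.0045849375
shiraz: 0.1 × 0.55 × 0.15 × (1−0.15) × (1−0.95) × (1−0.85) = 0.00005259375
Highest score → cabernet.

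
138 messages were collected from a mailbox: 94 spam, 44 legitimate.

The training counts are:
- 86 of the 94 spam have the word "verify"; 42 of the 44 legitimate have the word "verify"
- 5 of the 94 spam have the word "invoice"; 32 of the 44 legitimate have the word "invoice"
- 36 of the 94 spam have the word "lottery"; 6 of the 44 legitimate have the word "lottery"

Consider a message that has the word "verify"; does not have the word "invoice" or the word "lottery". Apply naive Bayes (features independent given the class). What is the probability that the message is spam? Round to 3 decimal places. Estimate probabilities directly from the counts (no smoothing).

spam: (94/138) × (86/94) × (89/94) × (58/94) ≈ 0.364067
legitimate: (44/138) × (42/44) × (12/44) × (38/44) ≈ 0.0716852
P(spam | x) = 0.364067 / 0.4357522 ≈ 0.835

0.835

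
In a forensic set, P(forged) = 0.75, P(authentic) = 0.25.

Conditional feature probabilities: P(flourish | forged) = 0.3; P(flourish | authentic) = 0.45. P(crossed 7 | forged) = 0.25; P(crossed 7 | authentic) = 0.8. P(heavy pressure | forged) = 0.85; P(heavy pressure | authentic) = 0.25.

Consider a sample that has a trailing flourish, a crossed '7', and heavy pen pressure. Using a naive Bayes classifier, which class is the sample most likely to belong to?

forged

forged: 0.75 × 0.3 × 0.25 × 0.85 = 0.0478125
authentic: 0.25 × 0.45 × 0.8 × 0.25 = 0.0225
Highest score → forged.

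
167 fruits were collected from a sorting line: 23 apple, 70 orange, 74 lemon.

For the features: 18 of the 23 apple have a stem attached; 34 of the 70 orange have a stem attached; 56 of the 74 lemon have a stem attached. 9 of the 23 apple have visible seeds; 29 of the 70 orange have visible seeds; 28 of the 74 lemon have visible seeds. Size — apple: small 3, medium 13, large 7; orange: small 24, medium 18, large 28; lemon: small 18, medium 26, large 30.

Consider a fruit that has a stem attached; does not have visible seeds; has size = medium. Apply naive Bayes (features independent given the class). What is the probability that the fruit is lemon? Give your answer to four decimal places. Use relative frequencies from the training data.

0.5195

apple: (23/167) × (18/23) × (14/23) × (13/23) ≈ 0.0370827
orange: (70/167) × (34/70) × (41/70) × (18/70) ≈ 0.0306636
lemon: (74/167) × (56/74) × (46/74) × (26/74) ≈ 0.0732385
P(lemon | x) = 0.0732385 / 0.1409848 ≈ 0.5195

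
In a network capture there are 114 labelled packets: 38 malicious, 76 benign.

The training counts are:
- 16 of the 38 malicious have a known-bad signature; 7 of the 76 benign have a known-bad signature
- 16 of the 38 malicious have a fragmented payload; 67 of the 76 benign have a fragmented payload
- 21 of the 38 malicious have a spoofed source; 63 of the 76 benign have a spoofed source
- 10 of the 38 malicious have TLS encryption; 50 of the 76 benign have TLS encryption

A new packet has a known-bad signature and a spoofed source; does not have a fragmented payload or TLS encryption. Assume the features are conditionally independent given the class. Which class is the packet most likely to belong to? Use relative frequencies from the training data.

malicious

malicious: (38/114) × (16/38) × (22/38) × (21/38) × (28/38) ≈ 0.0330875
benign: (76/114) × (7/76) × (9/76) × (63/76) × (26/76) ≈ 0.0020621
Highest score → malicious.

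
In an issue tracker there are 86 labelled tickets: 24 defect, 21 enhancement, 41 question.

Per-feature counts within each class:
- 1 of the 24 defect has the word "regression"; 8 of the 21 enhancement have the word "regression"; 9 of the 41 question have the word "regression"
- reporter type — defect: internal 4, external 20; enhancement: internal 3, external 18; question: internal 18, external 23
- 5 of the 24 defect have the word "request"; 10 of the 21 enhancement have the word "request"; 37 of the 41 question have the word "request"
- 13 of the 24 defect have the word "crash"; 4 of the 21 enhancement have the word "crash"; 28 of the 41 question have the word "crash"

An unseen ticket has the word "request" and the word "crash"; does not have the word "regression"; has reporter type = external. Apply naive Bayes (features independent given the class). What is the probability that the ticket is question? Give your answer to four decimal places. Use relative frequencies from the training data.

defect: (24/86) × (23/24) × (20/24) × (5/24) × (13/24) ≈ 0.0251501
enhancement: (21/86) × (13/21) × (18/21) × (10/21) × (4/21) ≈ 0.0117522
question: (41/86) × (32/41) × (23/41) × (37/41) × (28/41) ≈ 0.128643
P(question | x) = 0.128643 / 0.1655453 ≈ 0.7771

0.7771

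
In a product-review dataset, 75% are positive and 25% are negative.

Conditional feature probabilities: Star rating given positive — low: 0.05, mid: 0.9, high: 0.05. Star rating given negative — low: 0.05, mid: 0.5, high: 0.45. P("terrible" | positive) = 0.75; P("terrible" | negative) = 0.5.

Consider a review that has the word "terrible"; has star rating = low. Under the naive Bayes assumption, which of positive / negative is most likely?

positive: 0.75 × 0.05 × 0.75 = 0.028125
negative: 0.25 × 0.05 × 0.5 = 0.00625
Highest score → positive.

positive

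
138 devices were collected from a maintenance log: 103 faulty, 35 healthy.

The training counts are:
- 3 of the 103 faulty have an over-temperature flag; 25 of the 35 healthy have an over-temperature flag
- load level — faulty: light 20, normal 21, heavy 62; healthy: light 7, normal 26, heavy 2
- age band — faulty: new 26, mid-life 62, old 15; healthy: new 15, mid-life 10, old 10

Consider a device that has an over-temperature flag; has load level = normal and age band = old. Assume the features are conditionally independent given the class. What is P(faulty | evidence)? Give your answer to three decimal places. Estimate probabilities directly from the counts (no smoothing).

0.017

faulty: (103/138) × (3/103) × (21/103) × (15/103) ≈ 0.000645473
healthy: (35/138) × (25/35) × (26/35) × (10/35) ≈ 0.0384502
P(faulty | x) = 0.000645473 / 0.039095673 ≈ 0.017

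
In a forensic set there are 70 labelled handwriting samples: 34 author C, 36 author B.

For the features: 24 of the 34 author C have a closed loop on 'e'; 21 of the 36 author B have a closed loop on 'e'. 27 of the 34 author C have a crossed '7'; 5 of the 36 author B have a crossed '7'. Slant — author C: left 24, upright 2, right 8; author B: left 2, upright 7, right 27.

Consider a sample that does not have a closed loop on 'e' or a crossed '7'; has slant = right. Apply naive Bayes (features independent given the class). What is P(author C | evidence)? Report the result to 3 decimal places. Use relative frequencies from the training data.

author C: (34/70) × (10/34) × (7/34) × (8/34) ≈ 0.00692042
author B: (36/70) × (15/36) × (31/36) × (27/36) ≈ 0.138393
P(author C | x) = 0.00692042 / 0.14531342 ≈ 0.048

0.048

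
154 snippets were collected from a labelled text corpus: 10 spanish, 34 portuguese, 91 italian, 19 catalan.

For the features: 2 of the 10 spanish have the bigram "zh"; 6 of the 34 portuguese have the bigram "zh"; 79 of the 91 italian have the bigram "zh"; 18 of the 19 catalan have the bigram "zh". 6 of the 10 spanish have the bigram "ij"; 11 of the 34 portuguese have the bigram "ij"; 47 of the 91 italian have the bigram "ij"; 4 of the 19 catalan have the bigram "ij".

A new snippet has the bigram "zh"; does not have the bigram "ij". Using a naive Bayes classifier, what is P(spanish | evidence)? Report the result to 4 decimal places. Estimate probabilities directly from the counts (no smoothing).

spanish: (10/154) × (2/10) × (4/10) ≈ 0.00519481
portuguese: (34/154) × (6/34) × (23/34) ≈ 0.026356
italian: (91/154) × (79/91) × (44/91) ≈ 0.248038
catalan: (19/154) × (18/19) × (15/19) ≈ 0.0922761
P(spanish | x) = 0.00519481 / 0.37186491 ≈ 0.0140

0.0140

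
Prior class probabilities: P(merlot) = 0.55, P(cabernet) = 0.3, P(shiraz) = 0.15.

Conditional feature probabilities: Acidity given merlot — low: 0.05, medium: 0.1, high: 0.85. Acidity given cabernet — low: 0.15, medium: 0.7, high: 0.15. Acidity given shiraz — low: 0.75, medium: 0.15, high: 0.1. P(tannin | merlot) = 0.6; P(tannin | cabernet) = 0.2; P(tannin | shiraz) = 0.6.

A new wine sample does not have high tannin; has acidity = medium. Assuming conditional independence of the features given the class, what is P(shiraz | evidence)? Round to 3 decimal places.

merlot: 0.55 × 0.1 × (1−0.6) = 0.022
cabernet: 0.3 × 0.7 × (1−0.2) = 0.168
shiraz: 0.15 × 0.15 × (1−0.6) = 0.009
P(shiraz | x) = 0.009 / 0.199 ≈ 0.045

0.045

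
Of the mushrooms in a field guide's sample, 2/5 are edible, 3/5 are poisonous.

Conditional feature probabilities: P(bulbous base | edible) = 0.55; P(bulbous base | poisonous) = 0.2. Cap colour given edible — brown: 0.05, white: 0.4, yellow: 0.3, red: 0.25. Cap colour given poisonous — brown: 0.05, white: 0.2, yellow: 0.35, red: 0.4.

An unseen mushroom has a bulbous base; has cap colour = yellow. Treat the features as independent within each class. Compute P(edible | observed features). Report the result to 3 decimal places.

edible: 0.4 × 0.55 × 0.3 = 0.066
poisonous: 0.6 × 0.2 × 0.35 = 0.042
P(edible | x) = 0.066 / 0.108 ≈ 0.611

0.611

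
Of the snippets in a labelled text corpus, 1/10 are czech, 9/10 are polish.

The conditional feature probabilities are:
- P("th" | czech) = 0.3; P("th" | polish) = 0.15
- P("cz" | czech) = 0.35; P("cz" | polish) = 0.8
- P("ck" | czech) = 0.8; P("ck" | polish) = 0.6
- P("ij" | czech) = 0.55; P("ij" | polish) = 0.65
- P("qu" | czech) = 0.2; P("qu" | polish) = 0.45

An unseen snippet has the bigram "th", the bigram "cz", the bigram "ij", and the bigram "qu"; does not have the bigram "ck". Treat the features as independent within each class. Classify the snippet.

czech: 0.1 × 0.3 × 0.35 × (1−0.8) × 0.55 × 0.2 = 0.000231
polish: 0.9 × 0.15 × 0.8 × (1−0.6) × 0.65 × 0.45 = 0.012636
Highest score → polish.

polish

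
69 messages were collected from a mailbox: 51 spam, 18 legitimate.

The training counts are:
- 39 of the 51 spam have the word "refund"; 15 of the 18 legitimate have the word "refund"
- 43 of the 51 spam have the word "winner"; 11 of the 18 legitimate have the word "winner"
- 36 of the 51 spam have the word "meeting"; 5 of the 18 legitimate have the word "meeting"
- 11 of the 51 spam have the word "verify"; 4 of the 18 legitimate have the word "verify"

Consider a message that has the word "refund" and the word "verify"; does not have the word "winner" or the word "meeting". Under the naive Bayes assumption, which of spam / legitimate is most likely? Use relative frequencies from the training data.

legitimate

spam: (51/69) × (39/51) × (8/51) × (15/51) × (11/51) ≈ 0.00562444
legitimate: (18/69) × (15/18) × (7/18) × (13/18) × (4/18) ≈ 0.0135683
Highest score → legitimate.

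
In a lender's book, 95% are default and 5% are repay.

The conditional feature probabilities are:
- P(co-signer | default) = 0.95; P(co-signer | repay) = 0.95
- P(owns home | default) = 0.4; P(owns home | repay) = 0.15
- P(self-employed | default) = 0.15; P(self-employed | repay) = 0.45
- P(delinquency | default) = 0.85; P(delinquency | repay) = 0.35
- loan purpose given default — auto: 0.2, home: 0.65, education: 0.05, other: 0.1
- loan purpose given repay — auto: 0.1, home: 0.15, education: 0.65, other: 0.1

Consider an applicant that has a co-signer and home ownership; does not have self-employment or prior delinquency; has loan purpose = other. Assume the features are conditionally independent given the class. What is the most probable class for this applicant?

default: 0.95 × 0.95 × 0.4 × (1−0.15) × (1−0.85) × 0.1 = 0.00460275
repay: 0.05 × 0.95 × 0.15 × (1−0.45) × (1−0.35) × 0.1 = 0.00025471875
Highest score → default.

default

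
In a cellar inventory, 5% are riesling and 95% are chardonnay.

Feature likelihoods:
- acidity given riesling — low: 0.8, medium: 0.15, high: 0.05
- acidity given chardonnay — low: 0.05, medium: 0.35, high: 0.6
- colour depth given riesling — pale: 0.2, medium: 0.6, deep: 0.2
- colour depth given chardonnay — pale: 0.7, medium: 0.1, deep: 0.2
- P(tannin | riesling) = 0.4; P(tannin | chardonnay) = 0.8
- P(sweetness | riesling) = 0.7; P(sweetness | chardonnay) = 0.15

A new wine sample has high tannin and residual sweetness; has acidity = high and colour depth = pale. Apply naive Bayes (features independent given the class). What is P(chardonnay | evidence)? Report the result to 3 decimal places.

0.997

riesling: 0.05 × 0.05 × 0.2 × 0.4 × 0.7 = 0.00014
chardonnay: 0.95 × 0.6 × 0.7 × 0.8 × 0.15 = 0.04788
P(chardonnay | x) = 0.04788 / 0.04802 ≈ 0.997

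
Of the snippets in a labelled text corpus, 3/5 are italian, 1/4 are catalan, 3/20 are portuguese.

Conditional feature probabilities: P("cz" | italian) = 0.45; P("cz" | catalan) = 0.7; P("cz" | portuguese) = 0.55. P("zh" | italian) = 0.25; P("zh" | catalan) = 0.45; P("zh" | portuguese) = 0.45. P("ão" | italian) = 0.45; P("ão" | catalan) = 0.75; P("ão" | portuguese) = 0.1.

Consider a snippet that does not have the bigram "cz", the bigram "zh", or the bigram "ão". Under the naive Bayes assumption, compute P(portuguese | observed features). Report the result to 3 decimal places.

italian: 0.6 × (1−0.45) × (1−0.25) × (1−0.45) = 0.136125
catalan: 0.25 × (1−0.7) × (1−0.45) × (1−0.75) = 0.0103125
portuguese: 0.15 × (1−0.55) × (1−0.45) × (1−0.1) = 0.0334125
P(portuguese | x) = 0.0334125 / 0.17985 ≈ 0.186

0.186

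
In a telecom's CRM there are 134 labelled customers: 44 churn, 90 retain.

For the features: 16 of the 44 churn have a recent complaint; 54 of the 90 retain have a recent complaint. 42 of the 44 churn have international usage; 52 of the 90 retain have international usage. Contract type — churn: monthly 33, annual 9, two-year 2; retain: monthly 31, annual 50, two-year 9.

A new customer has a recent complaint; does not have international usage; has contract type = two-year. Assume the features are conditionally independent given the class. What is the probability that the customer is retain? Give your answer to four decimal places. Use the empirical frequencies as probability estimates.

churn: (44/134) × (16/44) × (2/44) × (2/44) ≈ 0.0002467
retain: (90/134) × (54/90) × (38/90) × (9/90) ≈ 0.0170149
P(retain | x) = 0.0170149 / 0.0172616 ≈ 0.9857

0.9857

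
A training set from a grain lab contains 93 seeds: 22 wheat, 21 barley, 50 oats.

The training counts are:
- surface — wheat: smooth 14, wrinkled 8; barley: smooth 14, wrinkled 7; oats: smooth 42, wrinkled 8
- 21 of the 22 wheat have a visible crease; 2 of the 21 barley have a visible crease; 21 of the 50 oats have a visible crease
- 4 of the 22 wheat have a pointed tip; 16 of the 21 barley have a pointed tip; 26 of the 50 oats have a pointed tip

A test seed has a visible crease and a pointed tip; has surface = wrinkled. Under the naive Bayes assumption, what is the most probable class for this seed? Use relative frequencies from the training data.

wheat: (22/93) × (8/22) × (21/22) × (4/22) ≈ 0.0149294
barley: (21/93) × (7/21) × (2/21) × (16/21) ≈ 0.00546168
oats: (50/93) × (8/50) × (21/50) × (26/50) ≈ 0.0187871
Highest score → oats.

oats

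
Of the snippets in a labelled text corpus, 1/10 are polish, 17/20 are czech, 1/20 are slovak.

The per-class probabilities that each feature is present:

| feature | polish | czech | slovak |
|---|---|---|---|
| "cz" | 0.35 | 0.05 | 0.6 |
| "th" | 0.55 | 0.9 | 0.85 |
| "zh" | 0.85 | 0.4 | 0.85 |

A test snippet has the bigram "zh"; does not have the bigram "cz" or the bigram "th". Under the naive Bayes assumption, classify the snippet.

polish: 0.1 × (1−0.35) × (1−0.55) × 0.85 = 0.0248625
czech: 0.85 × (1−0.05) × (1−0.9) × 0.4 = 0.0323
slovak: 0.05 × (1−0.6) × (1−0.85) × 0.85 = 0.00255
Highest score → czech.

czech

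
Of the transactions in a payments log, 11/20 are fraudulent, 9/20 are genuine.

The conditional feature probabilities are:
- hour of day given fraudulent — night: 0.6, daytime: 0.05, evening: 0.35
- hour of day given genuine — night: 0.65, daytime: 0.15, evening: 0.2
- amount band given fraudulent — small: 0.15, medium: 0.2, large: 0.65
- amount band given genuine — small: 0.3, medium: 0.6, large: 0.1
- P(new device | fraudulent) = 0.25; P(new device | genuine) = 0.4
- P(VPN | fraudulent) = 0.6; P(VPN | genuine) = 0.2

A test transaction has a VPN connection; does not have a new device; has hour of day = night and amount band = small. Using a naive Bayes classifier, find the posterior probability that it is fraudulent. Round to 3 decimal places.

0.679

fraudulent: 0.55 × 0.6 × 0.15 × (1−0.25) × 0.6 = 0.022275
genuine: 0.45 × 0.65 × 0.3 × (1−0.4) × 0.2 = 0.01053
P(fraudulent | x) = 0.022275 / 0.032805 ≈ 0.679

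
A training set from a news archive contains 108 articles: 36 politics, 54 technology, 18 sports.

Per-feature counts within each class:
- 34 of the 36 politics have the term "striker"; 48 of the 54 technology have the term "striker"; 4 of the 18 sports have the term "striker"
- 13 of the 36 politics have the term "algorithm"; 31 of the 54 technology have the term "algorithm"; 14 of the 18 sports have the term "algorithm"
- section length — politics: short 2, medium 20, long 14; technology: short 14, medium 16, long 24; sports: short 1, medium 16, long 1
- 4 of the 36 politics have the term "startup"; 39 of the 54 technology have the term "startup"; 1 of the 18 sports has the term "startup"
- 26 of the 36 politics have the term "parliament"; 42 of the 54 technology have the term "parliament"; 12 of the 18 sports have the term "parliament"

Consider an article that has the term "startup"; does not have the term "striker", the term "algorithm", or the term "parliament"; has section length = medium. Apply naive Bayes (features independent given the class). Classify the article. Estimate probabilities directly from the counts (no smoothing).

politics: (36/108) × (2/36) × (23/36) × (20/36) × (4/36) × (10/36) ≈ 0.000202868
technology: (54/108) × (6/54) × (23/54) × (16/54) × (39/54) × (12/54) ≈ 0.00112524
sports: (18/108) × (14/18) × (4/18) × (16/18) × (1/18) × (6/18) ≈ 0.000474182
Highest score → technology.

technology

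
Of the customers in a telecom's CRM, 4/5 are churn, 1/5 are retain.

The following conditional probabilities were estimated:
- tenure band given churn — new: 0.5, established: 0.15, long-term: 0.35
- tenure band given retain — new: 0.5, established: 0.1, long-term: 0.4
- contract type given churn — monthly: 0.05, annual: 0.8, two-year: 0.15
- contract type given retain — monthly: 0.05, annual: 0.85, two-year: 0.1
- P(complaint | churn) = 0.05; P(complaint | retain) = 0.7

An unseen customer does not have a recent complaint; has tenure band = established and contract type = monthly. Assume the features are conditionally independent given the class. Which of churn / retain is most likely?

churn: 0.8 × 0.15 × 0.05 × (1−0.05) = 0.0057
retain: 0.2 × 0.1 × 0.05 × (1−0.7) = 0.0003
Highest score → churn.

churn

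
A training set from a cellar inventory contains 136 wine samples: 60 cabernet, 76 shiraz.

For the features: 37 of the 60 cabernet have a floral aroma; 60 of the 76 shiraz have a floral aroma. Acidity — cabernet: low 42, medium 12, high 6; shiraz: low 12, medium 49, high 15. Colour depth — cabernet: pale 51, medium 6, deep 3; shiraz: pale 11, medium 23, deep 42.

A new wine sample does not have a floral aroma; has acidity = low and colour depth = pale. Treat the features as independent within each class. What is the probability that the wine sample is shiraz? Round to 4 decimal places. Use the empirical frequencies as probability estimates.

cabernet: (60/136) × (23/60) × (42/60) × (51/60) = 0.100625
shiraz: (76/136) × (16/76) × (12/76) × (11/76) ≈ 0.00268861
P(shiraz | x) = 0.00268861 / 0.10331361 ≈ 0.0260

0.0260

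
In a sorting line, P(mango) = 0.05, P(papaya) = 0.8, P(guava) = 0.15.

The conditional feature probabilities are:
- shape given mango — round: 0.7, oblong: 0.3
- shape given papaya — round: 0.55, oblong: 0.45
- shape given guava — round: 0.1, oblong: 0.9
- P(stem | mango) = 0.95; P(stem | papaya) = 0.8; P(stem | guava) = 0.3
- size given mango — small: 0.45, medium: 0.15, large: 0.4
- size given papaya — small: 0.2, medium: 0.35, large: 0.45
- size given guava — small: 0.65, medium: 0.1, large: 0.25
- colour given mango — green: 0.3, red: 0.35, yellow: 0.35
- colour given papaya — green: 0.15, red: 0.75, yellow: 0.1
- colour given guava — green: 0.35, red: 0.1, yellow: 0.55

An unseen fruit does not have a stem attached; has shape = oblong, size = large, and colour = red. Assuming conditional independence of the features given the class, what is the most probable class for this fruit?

papaya

mango: 0.05 × 0.3 × (1−0.95) × 0.4 × 0.35 = 0.000105
papaya: 0.8 × 0.45 × (1−0.8) × 0.45 × 0.75 = 0.0243
guava: 0.15 × 0.9 × (1−0.3) × 0.25 × 0.1 = 0.0023625
Highest score → papaya.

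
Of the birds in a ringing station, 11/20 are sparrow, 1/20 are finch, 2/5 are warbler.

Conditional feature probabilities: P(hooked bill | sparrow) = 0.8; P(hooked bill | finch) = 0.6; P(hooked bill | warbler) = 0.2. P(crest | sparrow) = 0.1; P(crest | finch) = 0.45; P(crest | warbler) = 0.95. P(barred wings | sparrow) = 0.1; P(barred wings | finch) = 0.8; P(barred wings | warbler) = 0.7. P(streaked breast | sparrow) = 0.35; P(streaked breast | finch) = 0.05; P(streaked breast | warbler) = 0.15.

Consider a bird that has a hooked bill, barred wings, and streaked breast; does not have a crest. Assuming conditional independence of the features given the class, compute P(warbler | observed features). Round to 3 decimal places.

sparrow: 0.55 × 0.8 × (1−0.1) × 0.1 × 0.35 = 0.01386
finch: 0.05 × 0.6 × (1−0.45) × 0.8 × 0.05 = 0.00066
warbler: 0.4 × 0.2 × (1−0.95) × 0.7 × 0.15 = 0.00042
P(warbler | x) = 0.00042 / 0.01494 ≈ 0.028

0.028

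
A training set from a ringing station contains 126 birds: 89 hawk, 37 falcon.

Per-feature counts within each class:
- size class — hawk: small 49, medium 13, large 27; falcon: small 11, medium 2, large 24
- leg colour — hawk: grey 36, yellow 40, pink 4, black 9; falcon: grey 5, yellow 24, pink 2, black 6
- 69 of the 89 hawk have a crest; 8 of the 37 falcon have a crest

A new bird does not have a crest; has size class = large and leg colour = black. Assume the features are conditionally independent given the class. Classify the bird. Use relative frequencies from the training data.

hawk: (89/126) × (27/89) × (9/89) × (20/89) ≈ 0.00486952
falcon: (37/126) × (24/37) × (6/37) × (29/37) ≈ 0.0242095
Highest score → falcon.

falcon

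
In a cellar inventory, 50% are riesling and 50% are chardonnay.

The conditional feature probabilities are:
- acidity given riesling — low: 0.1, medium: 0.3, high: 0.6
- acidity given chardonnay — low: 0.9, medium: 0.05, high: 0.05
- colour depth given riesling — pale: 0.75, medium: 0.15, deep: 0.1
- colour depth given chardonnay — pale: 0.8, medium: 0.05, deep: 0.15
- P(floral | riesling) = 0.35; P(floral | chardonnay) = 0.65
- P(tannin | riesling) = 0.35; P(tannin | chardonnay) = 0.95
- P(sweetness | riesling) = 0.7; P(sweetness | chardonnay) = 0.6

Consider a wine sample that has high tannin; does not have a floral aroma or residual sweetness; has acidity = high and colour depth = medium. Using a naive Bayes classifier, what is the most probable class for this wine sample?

riesling

riesling: 0.5 × 0.6 × 0.15 × (1−0.35) × 0.35 × (1−0.7) = 0.00307125
chardonnay: 0.5 × 0.05 × 0.05 × (1−0.65) × 0.95 × (1−0.6) = 0.00016625
Highest score → riesling.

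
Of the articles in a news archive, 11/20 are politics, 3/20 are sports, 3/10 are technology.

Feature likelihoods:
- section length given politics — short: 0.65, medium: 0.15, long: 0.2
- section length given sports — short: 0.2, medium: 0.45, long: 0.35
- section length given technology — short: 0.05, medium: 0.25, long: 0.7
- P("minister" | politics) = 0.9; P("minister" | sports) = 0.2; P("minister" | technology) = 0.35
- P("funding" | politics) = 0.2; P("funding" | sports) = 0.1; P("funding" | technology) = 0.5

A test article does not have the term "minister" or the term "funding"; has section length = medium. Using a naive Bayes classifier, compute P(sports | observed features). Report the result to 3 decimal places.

politics: 0.55 × 0.15 × (1−0.9) × (1−0.2) = 0.0066
sports: 0.15 × 0.45 × (1−0.2) × (1−0.1) = 0.0486
technology: 0.3 × 0.25 × (1−0.35) × (1−0.5) = 0.024375
P(sports | x) = 0.0486 / 0.079575 ≈ 0.611

0.611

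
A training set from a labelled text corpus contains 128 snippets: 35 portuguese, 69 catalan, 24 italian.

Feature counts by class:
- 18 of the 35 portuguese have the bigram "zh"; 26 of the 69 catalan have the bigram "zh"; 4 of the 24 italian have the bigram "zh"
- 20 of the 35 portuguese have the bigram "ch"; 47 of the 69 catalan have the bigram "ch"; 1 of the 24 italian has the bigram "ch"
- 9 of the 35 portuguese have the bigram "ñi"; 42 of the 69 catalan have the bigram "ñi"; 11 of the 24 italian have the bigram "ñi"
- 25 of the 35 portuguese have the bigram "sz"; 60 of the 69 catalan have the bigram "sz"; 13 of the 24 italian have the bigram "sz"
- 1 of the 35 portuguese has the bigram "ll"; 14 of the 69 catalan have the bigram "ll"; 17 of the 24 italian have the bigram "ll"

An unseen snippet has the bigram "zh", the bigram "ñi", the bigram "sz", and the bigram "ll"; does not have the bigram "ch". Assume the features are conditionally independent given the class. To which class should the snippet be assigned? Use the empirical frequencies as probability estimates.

catalan

portuguese: (35/128) × (18/35) × (15/35) × (9/35) × (25/35) × (1/35) ≈ 0.000316274
catalan: (69/128) × (26/69) × (22/69) × (42/69) × (60/69) × (14/69) ≈ 0.00695534
italian: (24/128) × (4/24) × (23/24) × (11/24) × (13/24) × (17/24) ≈ 0.00526645
Highest score → catalan.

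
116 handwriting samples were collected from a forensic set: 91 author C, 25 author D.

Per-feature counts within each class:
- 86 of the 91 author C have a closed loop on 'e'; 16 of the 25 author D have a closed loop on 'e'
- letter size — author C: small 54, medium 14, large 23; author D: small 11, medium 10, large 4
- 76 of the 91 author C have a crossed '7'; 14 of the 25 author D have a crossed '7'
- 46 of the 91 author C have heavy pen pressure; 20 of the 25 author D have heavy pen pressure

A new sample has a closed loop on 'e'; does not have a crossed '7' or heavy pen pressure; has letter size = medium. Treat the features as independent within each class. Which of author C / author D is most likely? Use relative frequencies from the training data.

author C: (91/116) × (86/91) × (14/91) × (15/91) × (45/91) ≈ 0.00929711
author D: (25/116) × (16/25) × (10/25) × (11/25) × (5/25) ≈ 0.00485517
Highest score → author C.

author C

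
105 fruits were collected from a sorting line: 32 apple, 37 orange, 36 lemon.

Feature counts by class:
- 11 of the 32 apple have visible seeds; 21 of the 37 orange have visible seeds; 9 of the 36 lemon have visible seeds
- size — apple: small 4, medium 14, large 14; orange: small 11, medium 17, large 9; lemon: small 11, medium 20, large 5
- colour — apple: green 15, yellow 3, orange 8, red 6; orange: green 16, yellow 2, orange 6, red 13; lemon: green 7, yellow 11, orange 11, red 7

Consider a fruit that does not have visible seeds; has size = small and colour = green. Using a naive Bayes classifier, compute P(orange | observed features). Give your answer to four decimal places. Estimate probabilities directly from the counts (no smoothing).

apple: (32/105) × (21/32) × (4/32) × (15/32) = 0.01171875
orange: (37/105) × (16/37) × (11/37) × (16/37) ≈ 0.0195902
lemon: (36/105) × (27/36) × (11/36) × (7/36) ≈ 0.0152778
P(orange | x) = 0.0195902 / 0.04658675 ≈ 0.4205

0.4205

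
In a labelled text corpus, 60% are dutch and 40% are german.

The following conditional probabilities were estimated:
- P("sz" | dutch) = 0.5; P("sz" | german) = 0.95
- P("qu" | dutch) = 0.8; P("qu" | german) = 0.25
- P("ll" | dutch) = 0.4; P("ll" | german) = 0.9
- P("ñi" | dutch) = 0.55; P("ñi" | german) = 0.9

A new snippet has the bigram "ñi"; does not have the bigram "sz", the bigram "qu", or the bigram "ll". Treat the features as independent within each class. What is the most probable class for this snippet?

dutch: 0.6 × (1−0.5) × (1−0.8) × (1−0.4) × 0.55 = 0.0198
german: 0.4 × (1−0.95) × (1−0.25) × (1−0.9) × 0.9 = 0.00135
Highest score → dutch.

dutch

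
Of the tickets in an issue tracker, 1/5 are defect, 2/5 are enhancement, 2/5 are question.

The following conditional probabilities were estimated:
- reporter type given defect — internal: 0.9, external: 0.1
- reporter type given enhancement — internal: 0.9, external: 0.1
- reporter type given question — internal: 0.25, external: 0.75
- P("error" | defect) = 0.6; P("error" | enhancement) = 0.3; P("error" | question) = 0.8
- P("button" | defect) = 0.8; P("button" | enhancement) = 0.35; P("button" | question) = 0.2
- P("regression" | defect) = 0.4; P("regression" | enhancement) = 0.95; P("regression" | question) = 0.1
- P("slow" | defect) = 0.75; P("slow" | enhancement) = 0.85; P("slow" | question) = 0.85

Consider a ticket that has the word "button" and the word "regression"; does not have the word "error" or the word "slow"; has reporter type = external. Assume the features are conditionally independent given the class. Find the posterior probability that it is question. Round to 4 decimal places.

defect: 0.2 × 0.1 × (1−0.6) × 0.8 × 0.4 × (1−0.75) = 0.00064
enhancement: 0.4 × 0.1 × (1−0.3) × 0.35 × 0.95 × (1−0.85) = 0.0013965
question: 0.4 × 0.75 × (1−0.8) × 0.2 × 0.1 × (1−0.85) = 0.00018
P(question | x) = 0.00018 / 0.0022165 ≈ 0.0812

0.0812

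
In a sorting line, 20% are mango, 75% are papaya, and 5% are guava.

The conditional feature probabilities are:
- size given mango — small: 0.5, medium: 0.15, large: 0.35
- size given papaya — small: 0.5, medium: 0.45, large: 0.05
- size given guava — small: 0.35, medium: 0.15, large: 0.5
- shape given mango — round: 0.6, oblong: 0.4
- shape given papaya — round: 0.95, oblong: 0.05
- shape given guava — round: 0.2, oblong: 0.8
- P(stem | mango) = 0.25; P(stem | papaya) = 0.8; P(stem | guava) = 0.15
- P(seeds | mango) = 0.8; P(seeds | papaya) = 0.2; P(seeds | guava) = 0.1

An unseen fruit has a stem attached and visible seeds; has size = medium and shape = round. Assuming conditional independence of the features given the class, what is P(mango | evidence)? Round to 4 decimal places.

mango: 0.2 × 0.15 × 0.6 × 0.25 × 0.8 = 0.0036
papaya: 0.75 × 0.45 × 0.95 × 0.8 × 0.2 = 0.0513
guava: 0.05 × 0.15 × 0.2 × 0.15 × 0.1 = 0.0000225
P(mango | x) = 0.0036 / 0.0549225 ≈ 0.0655

0.0655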